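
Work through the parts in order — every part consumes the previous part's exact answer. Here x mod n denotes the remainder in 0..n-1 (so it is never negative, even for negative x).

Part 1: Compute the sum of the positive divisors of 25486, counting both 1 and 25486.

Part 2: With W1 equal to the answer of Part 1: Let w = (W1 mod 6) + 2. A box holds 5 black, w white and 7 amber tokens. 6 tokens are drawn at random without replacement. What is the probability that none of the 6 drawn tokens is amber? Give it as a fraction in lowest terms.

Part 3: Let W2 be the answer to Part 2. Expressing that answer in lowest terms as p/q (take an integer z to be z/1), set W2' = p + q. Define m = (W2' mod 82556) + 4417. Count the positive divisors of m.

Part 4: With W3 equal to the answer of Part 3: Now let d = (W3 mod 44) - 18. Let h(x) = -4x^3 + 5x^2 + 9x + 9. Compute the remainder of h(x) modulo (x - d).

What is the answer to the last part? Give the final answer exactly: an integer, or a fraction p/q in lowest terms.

Part 1: 25486 = 2 * 12743; sigma = (1 + 2) * (1 + 12743) = 3 * 12744 = 38232; answer 38232
Part 2: W1 = 38232; w = 2; total draws C(14,6) = 3003; favorable C(7,6) = 7; P = 1/429; answer 1/429
Part 3: W2 = 1/429; threaded value p + q = 430; m = 4847; 4847 = 37 * 131; number of divisors = (1+1) * (1+1) = 4; answer 4
Part 4: W3 = 4; d = -14; remainder = value at the root: -4*(-14)^3 + 5*(-14)^2 + 9*(-14)^1 + 9 = (10976) + (980) + (-126) + (9) = 11839; answer 11839

11839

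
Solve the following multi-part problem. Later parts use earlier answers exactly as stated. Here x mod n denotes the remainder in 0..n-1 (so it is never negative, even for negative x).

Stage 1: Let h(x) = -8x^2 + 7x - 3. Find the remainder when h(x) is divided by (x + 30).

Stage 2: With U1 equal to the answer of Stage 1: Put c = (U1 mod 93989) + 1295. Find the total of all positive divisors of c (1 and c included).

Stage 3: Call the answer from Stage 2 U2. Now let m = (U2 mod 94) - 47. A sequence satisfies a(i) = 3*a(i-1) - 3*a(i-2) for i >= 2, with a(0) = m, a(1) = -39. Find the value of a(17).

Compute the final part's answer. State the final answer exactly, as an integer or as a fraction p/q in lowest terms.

-118098

Stage 1: remainder = value at the root: -8*(-30)^2 + 7*(-30)^1 - 3 = (-7200) + (-210) + (-3) = -7413; answer -7413
Stage 2: U1 = -7413; c = 87871; 87871 = 7 * 12553; sigma = (1 + 7) * (1 + 12553) = 8 * 12554 = 100432; answer 100432
Stage 3: U2 = 100432; m = -7; a(2) = 3*(-39) - 3*(-7) = -96; iterating: a(2)=-96, a(3)=-171, a(4)=-225, a(5)=-162, a(6)=189, a(7)=1053, a(8)=2592, a(9)=4617, a(10)=6075, a(11)=4374, a(12)=-5103, a(13)=-28431, a(14)=-69984, a(15)=-124659, a(16)=-164025, a(17)=-118098; answer -118098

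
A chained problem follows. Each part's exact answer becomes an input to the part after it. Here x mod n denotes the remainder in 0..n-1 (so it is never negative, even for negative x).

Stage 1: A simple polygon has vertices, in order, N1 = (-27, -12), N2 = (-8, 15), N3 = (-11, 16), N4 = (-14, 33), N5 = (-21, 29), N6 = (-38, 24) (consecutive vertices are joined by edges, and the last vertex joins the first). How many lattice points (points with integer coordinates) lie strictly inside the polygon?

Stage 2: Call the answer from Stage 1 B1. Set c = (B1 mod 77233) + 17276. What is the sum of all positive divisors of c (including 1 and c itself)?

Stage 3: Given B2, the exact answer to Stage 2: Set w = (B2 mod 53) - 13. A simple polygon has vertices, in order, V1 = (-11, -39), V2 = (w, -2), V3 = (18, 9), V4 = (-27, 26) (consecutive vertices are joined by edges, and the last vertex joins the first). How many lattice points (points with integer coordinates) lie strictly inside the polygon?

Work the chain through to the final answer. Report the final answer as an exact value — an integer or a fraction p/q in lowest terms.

1509

Stage 1: cross terms: (-27*15 - -8*-12)=-501, (-8*16 - -11*15)=37, (-11*33 - -14*16)=-139, (-14*29 - -21*33)=287, (-21*24 - -38*29)=598, (-38*-12 - -27*24)=1104; twice the area = |1386| = 1386; area = 693; boundary points = 1 + 1 + 1 + 1 + 1 + 1 = 6; strictly interior points = area - boundary/2 + 1 = 691; answer 691
Stage 2: B1 = 691; c = 17967; 17967 = 3 * 53 * 113; sigma = (1 + 3) * (1 + 53) * (1 + 113) = 4 * 54 * 114 = 24624; answer 24624
Stage 3: B2 = 24624; w = 19; cross terms: (-11*-2 - 19*-39)=763, (19*9 - 18*-2)=207, (18*26 - -27*9)=711, (-27*-39 - -11*26)=1339; twice the area = |3020| = 3020; area = 1510; boundary points = 1 + 1 + 1 + 1 = 4; strictly interior points = area - boundary/2 + 1 = 1509; answer 1509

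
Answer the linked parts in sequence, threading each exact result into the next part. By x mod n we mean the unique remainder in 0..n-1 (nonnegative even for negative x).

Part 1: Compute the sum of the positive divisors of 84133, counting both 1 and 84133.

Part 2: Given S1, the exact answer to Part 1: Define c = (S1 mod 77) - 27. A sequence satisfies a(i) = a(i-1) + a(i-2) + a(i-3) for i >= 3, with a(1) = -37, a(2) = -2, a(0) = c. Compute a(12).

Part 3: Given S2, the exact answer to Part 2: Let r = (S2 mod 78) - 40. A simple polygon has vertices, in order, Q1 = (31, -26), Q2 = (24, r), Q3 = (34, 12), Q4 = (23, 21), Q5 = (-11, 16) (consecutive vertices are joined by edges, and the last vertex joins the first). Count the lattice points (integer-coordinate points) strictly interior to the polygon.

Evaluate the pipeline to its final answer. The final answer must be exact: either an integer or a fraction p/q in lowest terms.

Part 1: 84133 = 7^2 * 17 * 101; sigma = (1 + 7 + 49) * (1 + 17) * (1 + 101) = 57 * 18 * 102 = 104652; answer 104652
Part 2: S1 = 104652; c = -18; a(3) = 1*(-2) + 1*(-37) + 1*(-18) = -57; iterating: a(3)=-57, a(4)=-96, a(5)=-155, a(6)=-308, a(7)=-559, a(8)=-1022, a(9)=-1889, a(10)=-3470, a(11)=-6381, a(12)=-11740; answer -11740
Part 3: S2 = -11740; r = -2; cross terms: (31*-2 - 24*-26)=562, (24*12 - 34*-2)=356, (34*21 - 23*12)=438, (23*16 - -11*21)=599, (-11*-26 - 31*16)=-210; twice the area = |1745| = 1745; area = 1745/2; boundary points = 1 + 2 + 1 + 1 + 42 = 47; strictly interior points = area - boundary/2 + 1 = 850; answer 850

850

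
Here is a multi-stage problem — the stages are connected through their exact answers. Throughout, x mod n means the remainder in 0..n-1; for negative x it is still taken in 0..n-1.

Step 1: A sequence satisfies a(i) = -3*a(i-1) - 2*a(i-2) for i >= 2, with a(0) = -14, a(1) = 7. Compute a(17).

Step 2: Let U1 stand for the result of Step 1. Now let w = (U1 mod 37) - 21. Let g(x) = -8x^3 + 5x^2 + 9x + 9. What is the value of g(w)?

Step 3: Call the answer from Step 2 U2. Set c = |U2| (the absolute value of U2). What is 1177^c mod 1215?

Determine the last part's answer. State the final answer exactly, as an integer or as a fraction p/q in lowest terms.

Step 1: a(2) = -3*(7) - 2*(-14) = 7; iterating: a(2)=7, a(3)=-35, a(4)=91, a(5)=-203, a(6)=427, a(7)=-875, a(8)=1771, a(9)=-3563, a(10)=7147, a(11)=-14315, a(12)=28651, a(13)=-57323, a(14)=114667, a(15)=-229355, a(16)=458731, a(17)=-917483; answer -917483
Step 2: U1 = -917483; w = -15; -8*(-15)^3 + 5*(-15)^2 + 9*(-15)^1 + 9 = (27000) + (1125) + (-135) + (9) = 27999; answer 27999
Step 3: U2 = 27999; c = 27999; squarings mod 1215: 1177^1=1177, 1177^2=229, 1177^4=196, 1177^8=751, 1177^16=241, 1177^32=976, 1177^64=16, 1177^128=256, 1177^256=1141, 1177^512=616, 1177^1024=376, 1177^2048=436, 1177^4096=556, 1177^8192=526, 1177^16384=871; 1177^27999 = 1177^1 * 1177^2 * 1177^4 * 1177^8 * 1177^16 * 1177^64 * 1177^256 * 1177^1024 * 1177^2048 * 1177^8192 * 1177^16384 = 568 (mod 1215); answer 568

568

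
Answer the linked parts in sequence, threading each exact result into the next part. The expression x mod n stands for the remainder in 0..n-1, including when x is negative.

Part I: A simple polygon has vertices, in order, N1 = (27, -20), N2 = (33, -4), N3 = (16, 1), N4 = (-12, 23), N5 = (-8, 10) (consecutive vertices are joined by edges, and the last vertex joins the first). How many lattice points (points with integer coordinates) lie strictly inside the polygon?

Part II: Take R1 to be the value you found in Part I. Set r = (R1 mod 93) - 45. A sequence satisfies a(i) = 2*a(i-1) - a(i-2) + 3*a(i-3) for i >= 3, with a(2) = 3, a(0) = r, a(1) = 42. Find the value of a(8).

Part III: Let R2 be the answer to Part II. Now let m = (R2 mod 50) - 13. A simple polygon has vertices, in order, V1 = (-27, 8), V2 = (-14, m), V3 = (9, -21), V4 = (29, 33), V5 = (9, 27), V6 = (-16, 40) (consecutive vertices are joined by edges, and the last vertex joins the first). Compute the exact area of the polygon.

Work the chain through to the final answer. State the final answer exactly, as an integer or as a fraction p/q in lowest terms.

Part I: cross terms: (27*-4 - 33*-20)=552, (33*1 - 16*-4)=97, (16*23 - -12*1)=380, (-12*10 - -8*23)=64, (-8*-20 - 27*10)=-110; twice the area = |983| = 983; area = 983/2; boundary points = 2 + 1 + 2 + 1 + 5 = 11; strictly interior points = area - boundary/2 + 1 = 487; answer 487
Part II: R1 = 487; r = -23; a(3) = 2*(3) - 1*(42) + 3*(-23) = -105; iterating: a(3)=-105, a(4)=-87, a(5)=-60, a(6)=-348, a(7)=-897, a(8)=-1626; answer -1626
Part III: R2 = -1626; m = 11; cross terms: (-27*11 - -14*8)=-185, (-14*-21 - 9*11)=195, (9*33 - 29*-21)=906, (29*27 - 9*33)=486, (9*40 - -16*27)=792, (-16*8 - -27*40)=952; twice the area = |3146| = 3146; area = 1573; answer 1573

1573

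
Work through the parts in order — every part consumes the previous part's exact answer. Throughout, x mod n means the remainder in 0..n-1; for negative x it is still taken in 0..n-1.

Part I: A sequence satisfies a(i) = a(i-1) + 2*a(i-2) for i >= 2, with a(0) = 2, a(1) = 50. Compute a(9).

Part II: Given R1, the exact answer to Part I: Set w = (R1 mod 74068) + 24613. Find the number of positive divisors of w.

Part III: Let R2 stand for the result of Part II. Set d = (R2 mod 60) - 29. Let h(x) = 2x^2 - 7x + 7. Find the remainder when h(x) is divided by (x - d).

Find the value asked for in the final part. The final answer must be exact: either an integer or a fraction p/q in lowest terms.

Part I: a(2) = 1*(50) + 2*(2) = 54; iterating: a(2)=54, a(3)=154, a(4)=262, a(5)=570, a(6)=1094, a(7)=2234, a(8)=4422, a(9)=8890; answer 8890
Part II: R1 = 8890; w = 33503; 33503 is prime, so its only divisors are 1 and 33503; count = 2; answer 2
Part III: R2 = 2; d = -27; remainder = value at the root: 2*(-27)^2 - 7*(-27)^1 + 7 = (1458) + (189) + (7) = 1654; answer 1654

1654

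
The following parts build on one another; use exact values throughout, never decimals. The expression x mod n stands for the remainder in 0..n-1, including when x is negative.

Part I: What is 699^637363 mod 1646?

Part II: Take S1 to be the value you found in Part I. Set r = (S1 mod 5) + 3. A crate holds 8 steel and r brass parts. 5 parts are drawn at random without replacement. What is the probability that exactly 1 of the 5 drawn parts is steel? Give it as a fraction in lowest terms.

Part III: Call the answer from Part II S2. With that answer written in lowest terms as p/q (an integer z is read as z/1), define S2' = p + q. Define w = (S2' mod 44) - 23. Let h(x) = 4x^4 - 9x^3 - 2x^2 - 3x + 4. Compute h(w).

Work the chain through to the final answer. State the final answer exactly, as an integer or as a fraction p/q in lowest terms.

Part I: squarings mod 1646: 699^1=699, 699^2=1385, 699^4=635, 699^8=1601, 699^16=379, 699^32=439, 699^64=139, 699^128=1215, 699^256=1409, 699^512=205, 699^1024=875, 699^2048=235, 699^4096=907, 699^8192=1295, 699^16384=1397, 699^32768=1099, 699^65536=1283, 699^131072=89, 699^262144=1337, 699^524288=13; 699^637363 = 699^1 * 699^2 * 699^16 * 699^32 * 699^128 * 699^256 * 699^2048 * 699^4096 * 699^8192 * 699^32768 * 699^65536 * 699^524288 = 467 (mod 1646); answer 467
Part II: S1 = 467; r = 5; total draws C(13,5) = 1287; favorable C(8,1)*C(5,4) = 40; P = 40/1287; answer 40/1287
Part III: S2 = 40/1287; threaded value p + q = 1327; w = -16; 4*(-16)^4 - 9*(-16)^3 - 2*(-16)^2 - 3*(-16)^1 + 4 = (262144) + (36864) + (-512) + (48) + (4) = 298548; answer 298548

298548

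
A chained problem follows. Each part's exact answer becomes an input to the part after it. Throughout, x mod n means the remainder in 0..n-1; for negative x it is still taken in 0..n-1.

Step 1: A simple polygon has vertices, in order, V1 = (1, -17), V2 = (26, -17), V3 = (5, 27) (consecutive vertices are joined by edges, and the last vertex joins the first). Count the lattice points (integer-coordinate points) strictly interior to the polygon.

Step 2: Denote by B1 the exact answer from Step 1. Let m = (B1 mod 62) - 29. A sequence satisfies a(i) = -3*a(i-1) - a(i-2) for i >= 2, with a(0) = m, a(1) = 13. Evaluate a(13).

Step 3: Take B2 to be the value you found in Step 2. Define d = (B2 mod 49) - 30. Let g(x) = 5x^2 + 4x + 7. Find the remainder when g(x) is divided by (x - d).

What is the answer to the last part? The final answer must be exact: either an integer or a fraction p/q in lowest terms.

Step 1: cross terms: (1*-17 - 26*-17)=425, (26*27 - 5*-17)=787, (5*-17 - 1*27)=-112; twice the area = |1100| = 1100; area = 550; boundary points = 25 + 1 + 4 = 30; strictly interior points = area - boundary/2 + 1 = 536; answer 536
Step 2: B1 = 536; m = 11; a(2) = -3*(13) - 1*(11) = -50; iterating: a(2)=-50, a(3)=137, a(4)=-361, a(5)=946, a(6)=-2477, a(7)=6485, a(8)=-16978, a(9)=44449, a(10)=-116369, a(11)=304658, a(12)=-797605, a(13)=2088157; answer 2088157
Step 3: B2 = 2088157; d = -8; remainder = value at the root: 5*(-8)^2 + 4*(-8)^1 + 7 = (320) + (-32) + (7) = 295; answer 295

295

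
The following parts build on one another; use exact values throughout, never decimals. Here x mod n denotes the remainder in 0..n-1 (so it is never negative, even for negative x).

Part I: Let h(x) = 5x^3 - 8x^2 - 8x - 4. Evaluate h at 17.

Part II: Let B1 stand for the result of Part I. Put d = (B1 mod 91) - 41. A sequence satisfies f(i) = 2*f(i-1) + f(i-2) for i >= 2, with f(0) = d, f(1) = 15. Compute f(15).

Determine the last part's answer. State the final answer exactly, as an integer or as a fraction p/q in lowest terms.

-386687

Part I: 5*(17)^3 - 8*(17)^2 - 8*(17)^1 - 4 = (24565) + (-2312) + (-136) + (-4) = 22113; answer 22113
Part II: B1 = 22113; d = -41; f(2) = 2*(15) + 1*(-41) = -11; iterating: f(2)=-11, f(3)=-7, f(4)=-25, f(5)=-57, f(6)=-139, f(7)=-335, f(8)=-809, f(9)=-1953, f(10)=-4715, f(11)=-11383, f(12)=-27481, f(13)=-66345, f(14)=-160171, f(15)=-386687; answer -386687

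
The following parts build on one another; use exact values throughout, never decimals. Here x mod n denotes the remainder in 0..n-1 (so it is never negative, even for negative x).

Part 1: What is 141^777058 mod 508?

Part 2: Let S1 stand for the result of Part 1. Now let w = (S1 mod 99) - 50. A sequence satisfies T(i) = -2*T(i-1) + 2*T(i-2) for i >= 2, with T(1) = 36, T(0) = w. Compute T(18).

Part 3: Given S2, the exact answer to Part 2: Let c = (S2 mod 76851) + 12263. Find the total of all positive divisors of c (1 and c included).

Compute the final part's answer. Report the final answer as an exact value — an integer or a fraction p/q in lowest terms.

51894

Part 1: squarings mod 508: 141^1=141, 141^2=69, 141^4=189, 141^8=161, 141^16=13, 141^32=169, 141^64=113, 141^128=69, 141^256=189, 141^512=161, 141^1024=13, 141^2048=169, 141^4096=113, 141^8192=69, 141^16384=189, 141^32768=161, 141^65536=13, 141^131072=169, 141^262144=113, 141^524288=69; 141^777058 = 141^2 * 141^32 * 141^64 * 141^256 * 141^512 * 141^2048 * 141^4096 * 141^16384 * 141^32768 * 141^65536 * 141^131072 * 141^524288 = 13 (mod 508); answer 13
Part 2: S1 = 13; w = -37; T(2) = -2*(36) + 2*(-37) = -146; iterating: T(2)=-146, T(3)=364, T(4)=-1020, T(5)=2768, T(6)=-7576, T(7)=20688, T(8)=-56528, T(9)=154432, T(10)=-421920, T(11)=1152704, T(12)=-3149248, T(13)=8603904, T(14)=-23506304, T(15)=64220416, T(16)=-175453440, T(17)=479347712, T(18)=-1309602304; answer -1309602304
Part 3: S2 = -1309602304; c = 27850; 27850 = 2 * 5^2 * 557; sigma = (1 + 2) * (1 + 5 + 25) * (1 + 557) = 3 * 31 * 558 = 51894; answer 51894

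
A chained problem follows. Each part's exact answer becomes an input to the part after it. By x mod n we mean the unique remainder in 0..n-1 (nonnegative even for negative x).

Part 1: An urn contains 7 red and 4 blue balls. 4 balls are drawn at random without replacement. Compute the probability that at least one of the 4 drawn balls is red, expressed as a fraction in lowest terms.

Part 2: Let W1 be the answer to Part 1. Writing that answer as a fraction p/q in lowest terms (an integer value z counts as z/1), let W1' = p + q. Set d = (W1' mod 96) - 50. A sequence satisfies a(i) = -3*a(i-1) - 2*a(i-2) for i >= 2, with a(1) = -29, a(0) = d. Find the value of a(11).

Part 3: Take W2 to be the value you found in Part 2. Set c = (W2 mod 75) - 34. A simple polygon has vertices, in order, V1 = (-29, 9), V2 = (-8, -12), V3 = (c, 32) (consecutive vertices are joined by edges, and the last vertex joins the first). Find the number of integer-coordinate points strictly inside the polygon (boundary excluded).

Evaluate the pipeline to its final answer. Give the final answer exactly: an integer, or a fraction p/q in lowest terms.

Part 1: total draws C(11,4) = 330; complement C(4,4) = 1; favorable 330 - 1 = 329; P = 329/330; answer 329/330
Part 2: W1 = 329/330; threaded value p + q = 659; d = 33; a(2) = -3*(-29) - 2*(33) = 21; iterating: a(2)=21, a(3)=-5, a(4)=-27, a(5)=91, a(6)=-219, a(7)=475, a(8)=-987, a(9)=2011, a(10)=-4059, a(11)=8155; answer 8155
Part 3: W2 = 8155; c = 21; cross terms: (-29*-12 - -8*9)=420, (-8*32 - 21*-12)=-4, (21*9 - -29*32)=1117; twice the area = |1533| = 1533; area = 1533/2; boundary points = 21 + 1 + 1 = 23; strictly interior points = area - boundary/2 + 1 = 756; answer 756

756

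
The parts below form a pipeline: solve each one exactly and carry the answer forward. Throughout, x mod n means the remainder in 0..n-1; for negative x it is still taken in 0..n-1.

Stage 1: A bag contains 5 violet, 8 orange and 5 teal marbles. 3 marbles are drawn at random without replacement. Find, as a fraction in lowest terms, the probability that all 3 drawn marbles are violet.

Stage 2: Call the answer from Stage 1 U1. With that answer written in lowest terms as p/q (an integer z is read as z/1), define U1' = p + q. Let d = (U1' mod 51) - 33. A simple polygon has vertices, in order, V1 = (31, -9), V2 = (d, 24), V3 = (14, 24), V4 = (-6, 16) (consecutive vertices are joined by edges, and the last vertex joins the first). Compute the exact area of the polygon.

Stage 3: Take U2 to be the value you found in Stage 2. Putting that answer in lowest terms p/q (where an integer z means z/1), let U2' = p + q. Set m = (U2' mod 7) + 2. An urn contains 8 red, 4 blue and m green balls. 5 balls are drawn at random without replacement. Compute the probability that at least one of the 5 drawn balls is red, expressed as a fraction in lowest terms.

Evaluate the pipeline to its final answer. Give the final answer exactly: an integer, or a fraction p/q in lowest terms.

Stage 1: total draws C(18,3) = 816; favorable C(5,3) = 10; P = 5/408; answer 5/408
Stage 2: U1 = 5/408; threaded value p + q = 413; d = -28; cross terms: (31*24 - -28*-9)=492, (-28*24 - 14*24)=-1008, (14*16 - -6*24)=368, (-6*-9 - 31*16)=-442; twice the area = |-590| = 590; area = 295; answer 295
Stage 3: U2 = 295; threaded value p + q = 296; m = 4; total draws C(16,5) = 4368; complement C(8,5) = 56; favorable 4368 - 56 = 4312; P = 77/78; answer 77/78

77/78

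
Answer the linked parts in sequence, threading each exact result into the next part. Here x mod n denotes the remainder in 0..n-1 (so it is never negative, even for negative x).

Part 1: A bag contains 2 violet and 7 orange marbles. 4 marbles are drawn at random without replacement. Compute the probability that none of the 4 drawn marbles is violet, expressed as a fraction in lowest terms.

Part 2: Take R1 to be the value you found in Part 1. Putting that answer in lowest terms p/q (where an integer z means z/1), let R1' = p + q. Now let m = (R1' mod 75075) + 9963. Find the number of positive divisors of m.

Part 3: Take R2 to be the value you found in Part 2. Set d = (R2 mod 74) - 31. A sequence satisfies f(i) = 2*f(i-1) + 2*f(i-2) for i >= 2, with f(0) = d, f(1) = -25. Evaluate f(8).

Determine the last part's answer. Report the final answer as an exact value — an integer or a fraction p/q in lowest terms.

-40112

Part 1: total draws C(9,4) = 126; favorable C(7,4) = 35; P = 5/18; answer 5/18
Part 2: R1 = 5/18; threaded value p + q = 23; m = 9986; 9986 = 2 * 4993; number of divisors = (1+1) * (1+1) = 4; answer 4
Part 3: R2 = 4; d = -27; f(2) = 2*(-25) + 2*(-27) = -104; iterating: f(2)=-104, f(3)=-258, f(4)=-724, f(5)=-1964, f(6)=-5376, f(7)=-14680, f(8)=-40112; answer -40112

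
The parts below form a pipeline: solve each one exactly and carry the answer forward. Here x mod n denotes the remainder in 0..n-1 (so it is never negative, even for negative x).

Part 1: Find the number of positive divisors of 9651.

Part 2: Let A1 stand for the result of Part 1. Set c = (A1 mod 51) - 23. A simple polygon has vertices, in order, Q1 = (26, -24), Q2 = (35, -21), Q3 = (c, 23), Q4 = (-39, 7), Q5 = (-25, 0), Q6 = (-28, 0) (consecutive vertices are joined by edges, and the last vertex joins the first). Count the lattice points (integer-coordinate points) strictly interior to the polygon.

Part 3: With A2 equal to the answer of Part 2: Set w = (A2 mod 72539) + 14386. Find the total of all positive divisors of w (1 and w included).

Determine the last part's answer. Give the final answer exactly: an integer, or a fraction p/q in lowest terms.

27972

Part 1: 9651 = 3 * 3217; number of divisors = (1+1) * (1+1) = 4; answer 4
Part 2: A1 = 4; c = -19; cross terms: (26*-21 - 35*-24)=294, (35*23 - -19*-21)=406, (-19*7 - -39*23)=764, (-39*0 - -25*7)=175, (-25*0 - -28*0)=0, (-28*-24 - 26*0)=672; twice the area = |2311| = 2311; area = 2311/2; boundary points = 3 + 2 + 4 + 7 + 3 + 6 = 25; strictly interior points = area - boundary/2 + 1 = 1144; answer 1144
Part 3: A2 = 1144; w = 15530; 15530 = 2 * 5 * 1553; sigma = (1 + 2) * (1 + 5) * (1 + 1553) = 3 * 6 * 1554 = 27972; answer 27972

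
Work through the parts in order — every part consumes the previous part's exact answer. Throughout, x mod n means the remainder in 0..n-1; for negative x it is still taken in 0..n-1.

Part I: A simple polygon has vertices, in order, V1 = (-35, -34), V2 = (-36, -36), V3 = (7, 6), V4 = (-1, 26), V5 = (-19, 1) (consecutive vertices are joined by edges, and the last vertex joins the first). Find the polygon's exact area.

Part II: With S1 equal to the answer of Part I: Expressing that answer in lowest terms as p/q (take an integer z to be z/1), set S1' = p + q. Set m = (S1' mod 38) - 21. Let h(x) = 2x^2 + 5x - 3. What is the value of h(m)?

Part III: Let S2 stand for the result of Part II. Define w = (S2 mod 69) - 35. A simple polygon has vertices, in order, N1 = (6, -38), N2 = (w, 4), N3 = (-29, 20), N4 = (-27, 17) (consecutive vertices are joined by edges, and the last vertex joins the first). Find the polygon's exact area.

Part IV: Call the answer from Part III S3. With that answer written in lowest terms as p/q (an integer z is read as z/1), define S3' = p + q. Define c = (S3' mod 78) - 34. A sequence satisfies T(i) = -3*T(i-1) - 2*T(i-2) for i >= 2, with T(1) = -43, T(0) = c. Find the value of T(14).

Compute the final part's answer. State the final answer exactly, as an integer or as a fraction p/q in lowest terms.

Part I: cross terms: (-35*-36 - -36*-34)=36, (-36*6 - 7*-36)=36, (7*26 - -1*6)=188, (-1*1 - -19*26)=493, (-19*-34 - -35*1)=681; twice the area = |1434| = 1434; area = 717; answer 717
Part II: S1 = 717; threaded value p + q = 718; m = 13; 2*(13)^2 + 5*(13)^1 - 3 = (338) + (65) + (-3) = 400; answer 400
Part III: S2 = 400; w = 20; cross terms: (6*4 - 20*-38)=784, (20*20 - -29*4)=516, (-29*17 - -27*20)=47, (-27*-38 - 6*17)=924; twice the area = |2271| = 2271; area = 2271/2; answer 2271/2
Part IV: S3 = 2271/2; threaded value p + q = 2273; c = -23; T(2) = -3*(-43) - 2*(-23) = 175; iterating: T(2)=175, T(3)=-439, T(4)=967, T(5)=-2023, T(6)=4135, T(7)=-8359, T(8)=16807, T(9)=-33703, T(10)=67495, T(11)=-135079, T(12)=270247, T(13)=-540583, T(14)=1081255; answer 1081255

1081255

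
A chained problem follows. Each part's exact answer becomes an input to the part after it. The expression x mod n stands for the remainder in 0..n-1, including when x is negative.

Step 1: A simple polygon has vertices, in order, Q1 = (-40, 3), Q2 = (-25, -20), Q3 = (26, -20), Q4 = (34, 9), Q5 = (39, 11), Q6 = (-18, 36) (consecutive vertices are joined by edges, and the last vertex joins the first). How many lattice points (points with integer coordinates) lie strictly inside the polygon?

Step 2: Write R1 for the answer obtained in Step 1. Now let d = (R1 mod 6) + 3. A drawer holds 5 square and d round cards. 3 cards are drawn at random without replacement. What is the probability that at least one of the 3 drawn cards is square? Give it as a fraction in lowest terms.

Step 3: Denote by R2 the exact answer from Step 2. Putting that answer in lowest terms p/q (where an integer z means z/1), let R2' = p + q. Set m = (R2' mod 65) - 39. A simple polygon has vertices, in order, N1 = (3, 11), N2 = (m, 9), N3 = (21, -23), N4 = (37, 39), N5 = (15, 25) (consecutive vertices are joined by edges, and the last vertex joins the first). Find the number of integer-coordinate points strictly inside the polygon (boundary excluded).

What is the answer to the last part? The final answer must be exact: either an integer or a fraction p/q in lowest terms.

Step 1: cross terms: (-40*-20 - -25*3)=875, (-25*-20 - 26*-20)=1020, (26*9 - 34*-20)=914, (34*11 - 39*9)=23, (39*36 - -18*11)=1602, (-18*3 - -40*36)=1386; twice the area = |5820| = 5820; area = 2910; boundary points = 1 + 51 + 1 + 1 + 1 + 11 = 66; strictly interior points = area - boundary/2 + 1 = 2878; answer 2878
Step 2: R1 = 2878; d = 7; total draws C(12,3) = 220; complement C(7,3) = 35; favorable 220 - 35 = 185; P = 37/44; answer 37/44
Step 3: R2 = 37/44; threaded value p + q = 81; m = -23; cross terms: (3*9 - -23*11)=280, (-23*-23 - 21*9)=340, (21*39 - 37*-23)=1670, (37*25 - 15*39)=340, (15*11 - 3*25)=90; twice the area = |2720| = 2720; area = 1360; boundary points = 2 + 4 + 2 + 2 + 2 = 12; strictly interior points = area - boundary/2 + 1 = 1355; answer 1355

1355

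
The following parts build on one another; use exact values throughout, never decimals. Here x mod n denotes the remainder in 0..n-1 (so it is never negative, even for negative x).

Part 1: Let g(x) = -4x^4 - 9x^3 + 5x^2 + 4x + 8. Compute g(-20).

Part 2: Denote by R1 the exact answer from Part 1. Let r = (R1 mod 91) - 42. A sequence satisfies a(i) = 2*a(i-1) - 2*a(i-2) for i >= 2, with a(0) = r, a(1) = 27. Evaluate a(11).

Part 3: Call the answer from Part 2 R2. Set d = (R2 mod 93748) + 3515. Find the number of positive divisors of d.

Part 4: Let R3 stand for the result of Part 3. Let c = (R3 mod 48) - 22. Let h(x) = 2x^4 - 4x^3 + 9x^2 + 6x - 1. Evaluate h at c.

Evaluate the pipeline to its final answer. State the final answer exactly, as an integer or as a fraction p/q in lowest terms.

Part 1: -4*(-20)^4 - 9*(-20)^3 + 5*(-20)^2 + 4*(-20)^1 + 8 = (-640000) + (72000) + (2000) + (-80) + (8) = -566072; answer -566072
Part 2: R1 = -566072; r = -3; a(2) = 2*(27) - 2*(-3) = 60; iterating: a(2)=60, a(3)=66, a(4)=12, a(5)=-108, a(6)=-240, a(7)=-264, a(8)=-48, a(9)=432, a(10)=960, a(11)=1056; answer 1056
Part 3: R2 = 1056; d = 4571; 4571 = 7 * 653; number of divisors = (1+1) * (1+1) = 4; answer 4
Part 4: R3 = 4; c = -18; 2*(-18)^4 - 4*(-18)^3 + 9*(-18)^2 + 6*(-18)^1 - 1 = (209952) + (23328) + (2916) + (-108) + (-1) = 236087; answer 236087

236087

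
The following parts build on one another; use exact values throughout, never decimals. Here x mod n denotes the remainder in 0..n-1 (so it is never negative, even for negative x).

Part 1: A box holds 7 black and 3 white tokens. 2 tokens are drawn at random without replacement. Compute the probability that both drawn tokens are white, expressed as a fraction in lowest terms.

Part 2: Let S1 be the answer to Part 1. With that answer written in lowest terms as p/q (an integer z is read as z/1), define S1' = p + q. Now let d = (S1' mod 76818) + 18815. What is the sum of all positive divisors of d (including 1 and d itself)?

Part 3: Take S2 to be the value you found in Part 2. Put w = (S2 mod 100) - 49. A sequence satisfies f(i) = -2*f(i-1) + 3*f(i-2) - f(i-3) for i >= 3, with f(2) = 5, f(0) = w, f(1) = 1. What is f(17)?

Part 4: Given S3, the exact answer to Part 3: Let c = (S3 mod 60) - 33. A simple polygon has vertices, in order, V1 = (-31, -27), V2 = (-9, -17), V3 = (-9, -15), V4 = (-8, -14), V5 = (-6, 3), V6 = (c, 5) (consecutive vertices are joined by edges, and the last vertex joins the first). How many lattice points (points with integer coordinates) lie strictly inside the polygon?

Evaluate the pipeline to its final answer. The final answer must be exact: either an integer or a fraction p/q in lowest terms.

Part 1: total draws C(10,2) = 45; favorable C(3,2) = 3; P = 1/15; answer 1/15
Part 2: S1 = 1/15; threaded value p + q = 16; d = 18831; 18831 = 3 * 6277; sigma = (1 + 3) * (1 + 6277) = 4 * 6278 = 25112; answer 25112
Part 3: S2 = 25112; w = -37; f(3) = -2*(5) + 3*(1) - 1*(-37) = 30; iterating: f(3)=30, f(4)=-46, f(5)=177, f(6)=-522, f(7)=1621, f(8)=-4985, f(9)=15355, f(10)=-47286, f(11)=145622, f(12)=-448457, f(13)=1381066, f(14)=-4253125, f(15)=13097905, f(16)=-40336251, f(17)=124219342; answer 124219342
Part 4: S3 = 124219342; c = -11; cross terms: (-31*-17 - -9*-27)=284, (-9*-15 - -9*-17)=-18, (-9*-14 - -8*-15)=6, (-8*3 - -6*-14)=-108, (-6*5 - -11*3)=3, (-11*-27 - -31*5)=452; twice the area = |619| = 619; area = 619/2; boundary points = 2 + 2 + 1 + 1 + 1 + 4 = 11; strictly interior points = area - boundary/2 + 1 = 305; answer 305

305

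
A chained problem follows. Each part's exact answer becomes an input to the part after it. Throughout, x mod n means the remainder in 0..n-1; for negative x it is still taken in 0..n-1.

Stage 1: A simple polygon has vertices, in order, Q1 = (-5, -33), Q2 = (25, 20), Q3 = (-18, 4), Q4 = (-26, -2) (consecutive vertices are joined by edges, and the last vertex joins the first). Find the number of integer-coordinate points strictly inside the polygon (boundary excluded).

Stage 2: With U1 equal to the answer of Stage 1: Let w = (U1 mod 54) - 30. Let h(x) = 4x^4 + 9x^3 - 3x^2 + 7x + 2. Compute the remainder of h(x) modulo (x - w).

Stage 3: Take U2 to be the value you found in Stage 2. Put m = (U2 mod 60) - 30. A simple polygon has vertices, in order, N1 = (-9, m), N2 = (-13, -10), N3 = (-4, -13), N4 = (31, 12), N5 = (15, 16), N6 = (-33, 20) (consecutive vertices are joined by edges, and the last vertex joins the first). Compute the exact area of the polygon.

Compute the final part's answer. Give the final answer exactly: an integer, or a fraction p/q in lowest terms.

Stage 1: cross terms: (-5*20 - 25*-33)=725, (25*4 - -18*20)=460, (-18*-2 - -26*4)=140, (-26*-33 - -5*-2)=848; twice the area = |2173| = 2173; area = 2173/2; boundary points = 1 + 1 + 2 + 1 = 5; strictly interior points = area - boundary/2 + 1 = 1085; answer 1085
Stage 2: U1 = 1085; w = -25; remainder = value at the root: 4*(-25)^4 + 9*(-25)^3 - 3*(-25)^2 + 7*(-25)^1 + 2 = (1562500) + (-140625) + (-1875) + (-175) + (2) = 1419827; answer 1419827
Stage 3: U2 = 1419827; m = 17; cross terms: (-9*-10 - -13*17)=311, (-13*-13 - -4*-10)=129, (-4*12 - 31*-13)=355, (31*16 - 15*12)=316, (15*20 - -33*16)=828, (-33*17 - -9*20)=-381; twice the area = |1558| = 1558; area = 779; answer 779

779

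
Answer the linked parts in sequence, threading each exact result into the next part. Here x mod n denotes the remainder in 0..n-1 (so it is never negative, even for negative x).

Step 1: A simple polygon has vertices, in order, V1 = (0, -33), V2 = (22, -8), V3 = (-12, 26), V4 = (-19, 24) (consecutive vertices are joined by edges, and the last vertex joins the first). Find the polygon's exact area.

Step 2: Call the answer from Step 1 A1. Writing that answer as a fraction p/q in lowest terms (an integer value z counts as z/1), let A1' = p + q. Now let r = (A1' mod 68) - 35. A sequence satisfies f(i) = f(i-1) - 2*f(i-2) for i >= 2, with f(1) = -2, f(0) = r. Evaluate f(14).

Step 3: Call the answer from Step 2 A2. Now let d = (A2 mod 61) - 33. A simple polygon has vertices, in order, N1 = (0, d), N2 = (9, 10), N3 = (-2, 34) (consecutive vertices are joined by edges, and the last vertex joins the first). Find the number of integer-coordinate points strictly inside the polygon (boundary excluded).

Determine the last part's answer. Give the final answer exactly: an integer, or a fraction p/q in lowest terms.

19

Step 1: cross terms: (0*-8 - 22*-33)=726, (22*26 - -12*-8)=476, (-12*24 - -19*26)=206, (-19*-33 - 0*24)=627; twice the area = |2035| = 2035; area = 2035/2; answer 2035/2
Step 2: A1 = 2035/2; threaded value p + q = 2037; r = 30; f(2) = 1*(-2) - 2*(30) = -62; iterating: f(2)=-62, f(3)=-58, f(4)=66, f(5)=182, f(6)=50, f(7)=-314, f(8)=-414, f(9)=214, f(10)=1042, f(11)=614, f(12)=-1470, f(13)=-2698, f(14)=242; answer 242
Step 3: A2 = 242; d = 26; cross terms: (0*10 - 9*26)=-234, (9*34 - -2*10)=326, (-2*26 - 0*34)=-52; twice the area = |40| = 40; area = 20; boundary points = 1 + 1 + 2 = 4; strictly interior points = area - boundary/2 + 1 = 19; answer 19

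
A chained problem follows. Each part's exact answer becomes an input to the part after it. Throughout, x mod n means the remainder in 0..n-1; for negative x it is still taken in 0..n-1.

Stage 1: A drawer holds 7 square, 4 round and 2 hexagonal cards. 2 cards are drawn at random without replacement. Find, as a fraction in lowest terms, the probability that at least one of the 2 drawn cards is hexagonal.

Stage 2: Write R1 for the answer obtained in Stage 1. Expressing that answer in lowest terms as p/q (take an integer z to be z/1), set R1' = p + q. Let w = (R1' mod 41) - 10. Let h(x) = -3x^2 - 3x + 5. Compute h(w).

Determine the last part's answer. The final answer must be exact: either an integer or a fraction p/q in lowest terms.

Stage 1: total draws C(13,2) = 78; complement C(11,2) = 55; favorable 78 - 55 = 23; P = 23/78; answer 23/78
Stage 2: R1 = 23/78; threaded value p + q = 101; w = 9; -3*(9)^2 - 3*(9)^1 + 5 = (-243) + (-27) + (5) = -265; answer -265

-265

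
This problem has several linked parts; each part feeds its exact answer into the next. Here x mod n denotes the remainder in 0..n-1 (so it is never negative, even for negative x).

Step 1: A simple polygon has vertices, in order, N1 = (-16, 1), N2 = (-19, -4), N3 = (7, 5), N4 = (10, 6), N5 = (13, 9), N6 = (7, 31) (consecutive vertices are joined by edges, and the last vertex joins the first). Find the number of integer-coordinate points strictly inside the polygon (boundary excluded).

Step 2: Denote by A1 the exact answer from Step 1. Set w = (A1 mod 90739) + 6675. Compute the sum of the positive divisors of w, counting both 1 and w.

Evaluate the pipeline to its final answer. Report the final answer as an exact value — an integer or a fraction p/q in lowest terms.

7104

Step 1: cross terms: (-16*-4 - -19*1)=83, (-19*5 - 7*-4)=-67, (7*6 - 10*5)=-8, (10*9 - 13*6)=12, (13*31 - 7*9)=340, (7*1 - -16*31)=503; twice the area = |863| = 863; area = 863/2; boundary points = 1 + 1 + 1 + 3 + 2 + 1 = 9; strictly interior points = area - boundary/2 + 1 = 428; answer 428
Step 2: A1 = 428; w = 7103; 7103 is prime, so its only divisors are 1 and 7103; sigma = 1 + 7103 = 7104; answer 7104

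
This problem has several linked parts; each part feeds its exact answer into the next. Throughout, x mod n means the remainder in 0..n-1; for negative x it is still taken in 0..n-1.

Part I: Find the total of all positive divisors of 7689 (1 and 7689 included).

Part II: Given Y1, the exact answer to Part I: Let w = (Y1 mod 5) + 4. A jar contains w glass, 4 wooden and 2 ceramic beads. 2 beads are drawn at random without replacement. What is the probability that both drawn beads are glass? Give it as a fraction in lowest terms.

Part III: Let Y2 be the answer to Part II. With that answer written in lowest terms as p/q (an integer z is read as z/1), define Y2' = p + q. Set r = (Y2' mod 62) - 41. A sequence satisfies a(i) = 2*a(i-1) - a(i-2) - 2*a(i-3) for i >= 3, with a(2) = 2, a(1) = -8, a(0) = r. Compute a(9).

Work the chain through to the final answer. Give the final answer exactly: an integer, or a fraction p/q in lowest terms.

Part I: 7689 = 3 * 11 * 233; sigma = (1 + 3) * (1 + 11) * (1 + 233) = 4 * 12 * 234 = 11232; answer 11232
Part II: Y1 = 11232; w = 6; total draws C(12,2) = 66; favorable C(6,2) = 15; P = 5/22; answer 5/22
Part III: Y2 = 5/22; threaded value p + q = 27; r = -14; a(3) = 2*(2) - 1*(-8) - 2*(-14) = 40; iterating: a(3)=40, a(4)=94, a(5)=144, a(6)=114, a(7)=-104, a(8)=-610, a(9)=-1344; answer -1344

-1344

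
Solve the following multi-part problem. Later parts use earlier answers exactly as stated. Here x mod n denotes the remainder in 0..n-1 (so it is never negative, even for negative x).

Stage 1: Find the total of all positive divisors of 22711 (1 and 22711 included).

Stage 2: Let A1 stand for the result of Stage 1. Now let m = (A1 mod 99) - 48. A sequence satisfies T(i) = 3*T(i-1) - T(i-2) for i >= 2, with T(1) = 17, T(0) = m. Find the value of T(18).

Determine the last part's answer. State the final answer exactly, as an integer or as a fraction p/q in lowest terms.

419199707

Stage 1: 22711 = 13 * 1747; sigma = (1 + 13) * (1 + 1747) = 14 * 1748 = 24472; answer 24472
Stage 2: A1 = 24472; m = -29; T(2) = 3*(17) - 1*(-29) = 80; iterating: T(2)=80, T(3)=223, T(4)=589, T(5)=1544, T(6)=4043, T(7)=10585, T(8)=27712, T(9)=72551, T(10)=189941, T(11)=497272, T(12)=1301875, T(13)=3408353, T(14)=8923184, T(15)=23361199, T(16)=61160413, T(17)=160120040, T(18)=419199707; answer 419199707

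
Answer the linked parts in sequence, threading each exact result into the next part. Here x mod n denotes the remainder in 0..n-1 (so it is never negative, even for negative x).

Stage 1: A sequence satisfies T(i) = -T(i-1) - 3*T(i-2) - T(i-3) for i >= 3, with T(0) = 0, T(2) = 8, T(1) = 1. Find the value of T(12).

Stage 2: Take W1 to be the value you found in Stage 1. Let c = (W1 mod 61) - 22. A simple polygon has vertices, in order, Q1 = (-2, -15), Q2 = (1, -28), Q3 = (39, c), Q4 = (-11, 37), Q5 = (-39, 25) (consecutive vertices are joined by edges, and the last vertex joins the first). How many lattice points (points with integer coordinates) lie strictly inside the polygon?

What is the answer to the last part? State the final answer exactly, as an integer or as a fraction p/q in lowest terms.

2081

Stage 1: T(3) = -1*(8) - 3*(1) - 1*(0) = -11; iterating: T(3)=-11, T(4)=-14, T(5)=39, T(6)=14, T(7)=-117, T(8)=36, T(9)=301, T(10)=-292, T(11)=-647, T(12)=1222; answer 1222
Stage 2: W1 = 1222; c = -20; cross terms: (-2*-28 - 1*-15)=71, (1*-20 - 39*-28)=1072, (39*37 - -11*-20)=1223, (-11*25 - -39*37)=1168, (-39*-15 - -2*25)=635; twice the area = |4169| = 4169; area = 4169/2; boundary points = 1 + 2 + 1 + 4 + 1 = 9; strictly interior points = area - boundary/2 + 1 = 2081; answer 2081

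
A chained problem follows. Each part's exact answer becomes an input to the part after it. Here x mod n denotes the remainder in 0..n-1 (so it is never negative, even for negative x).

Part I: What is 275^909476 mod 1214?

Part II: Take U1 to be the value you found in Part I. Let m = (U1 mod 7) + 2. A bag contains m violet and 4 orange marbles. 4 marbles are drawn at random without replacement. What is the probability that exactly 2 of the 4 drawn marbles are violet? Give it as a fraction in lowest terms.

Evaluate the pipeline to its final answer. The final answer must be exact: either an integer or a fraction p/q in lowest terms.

2/5

Part I: squarings mod 1214: 275^1=275, 275^2=357, 275^4=1193, 275^8=441, 275^16=241, 275^32=1023, 275^64=61, 275^128=79, 275^256=171, 275^512=105, 275^1024=99, 275^2048=89, 275^4096=637, 275^8192=293, 275^16384=869, 275^32768=53, 275^65536=381, 275^131072=695, 275^262144=1067, 275^524288=971; 275^909476 = 275^4 * 275^32 * 275^128 * 275^8192 * 275^16384 * 275^32768 * 275^65536 * 275^262144 * 275^524288 = 553 (mod 1214); answer 553
Part II: U1 = 553; m = 2; total draws C(6,4) = 15; favorable C(2,2)*C(4,2) = 6; P = 2/5; answer 2/5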